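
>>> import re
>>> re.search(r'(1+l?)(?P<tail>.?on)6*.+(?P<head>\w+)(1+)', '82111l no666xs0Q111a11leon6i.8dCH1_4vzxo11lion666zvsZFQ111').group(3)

The pattern matches one or more of a literal '1', then optionally the literal 'l' (captured); then optionally any character, then the literal 'on' (captured as 'tail'); then zero or more of a literal '6', then one or more of any character; then one or more of a word character (captured as 'head'); then one or more of a literal '1' (captured).
`re.search` tries every starting position until one works.
The match spans [20:58] → '11leon6i.8dCH1_4vzxo11lion666zvsZFQ111'.
Captured: group 1 = '11l', group 2 = 'eon', group 3 = '1', group 4 = '1'.

'1'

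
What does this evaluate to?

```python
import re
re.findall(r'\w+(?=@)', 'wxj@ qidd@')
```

['wxj', 'qidd']

Lookahead/lookbehind check context without consuming it, so the matched span excludes the asserted characters.
Matches: at [0:3] → 'wxj'; at [5:9] → 'qidd'.
No capturing groups, so `findall` returns the 2 full match strings.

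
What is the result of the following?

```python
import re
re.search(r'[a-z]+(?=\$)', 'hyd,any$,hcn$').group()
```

'any'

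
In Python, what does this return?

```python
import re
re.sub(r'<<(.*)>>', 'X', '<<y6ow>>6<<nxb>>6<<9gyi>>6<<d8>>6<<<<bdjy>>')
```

Matches: at [0:43] → '<<y6ow>>6<<nxb>>6<<9gyi>>6<<d8>>6<<<<bdjy>>'.
Every occurrence is swapped for 'X'.

'X'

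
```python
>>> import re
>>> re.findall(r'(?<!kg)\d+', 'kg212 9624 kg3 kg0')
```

['12', '9624']

`(?!…)`/`(?<!…)` only lets a position through if the neighbouring text does NOT match; no characters are consumed.
`findall` yields the raw match text (2 of them) because the pattern has no groups.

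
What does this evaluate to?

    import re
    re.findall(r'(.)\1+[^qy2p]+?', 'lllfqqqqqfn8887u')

['l', 'q', '8']

`\1` is not a pattern — it's the concrete string captured by group 1, re-applied verbatim.
Matches: at [0:4] match 'lllf', group 1 = 'l'; at [4:10] match 'qqqqqf', group 1 = 'q'; at [11:15] match '8887', group 1 = '8'.
With a single group, `findall` returns only what that group captured — 3 items.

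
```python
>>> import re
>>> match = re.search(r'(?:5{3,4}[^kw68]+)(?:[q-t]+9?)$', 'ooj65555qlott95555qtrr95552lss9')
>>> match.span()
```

(4, 31)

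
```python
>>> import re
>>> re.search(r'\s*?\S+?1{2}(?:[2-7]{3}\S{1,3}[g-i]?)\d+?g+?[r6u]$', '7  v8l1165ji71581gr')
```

None

Here no position works, so the call returns None.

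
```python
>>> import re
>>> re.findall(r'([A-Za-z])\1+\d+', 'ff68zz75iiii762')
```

A backreference is literal: `\1` must see the identical characters the first group matched.
Matches: at [0:4] match 'ff68', group 1 = 'f'; at [4:8] match 'zz75', group 1 = 'z'; at [8:15] match 'iiii762', group 1 = 'i'.
`findall` collects group 1 from each match (3 total).

['f', 'z', 'i']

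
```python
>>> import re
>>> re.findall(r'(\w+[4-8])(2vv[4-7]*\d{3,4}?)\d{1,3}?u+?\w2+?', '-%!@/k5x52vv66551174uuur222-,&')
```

[('k5x5', '2vv6655117')]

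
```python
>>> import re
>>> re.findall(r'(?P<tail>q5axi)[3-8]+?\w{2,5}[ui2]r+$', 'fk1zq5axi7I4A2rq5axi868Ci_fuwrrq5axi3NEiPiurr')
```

['q5axi']

One capturing group, so `findall` returns just the captured substring from the one match — 1 in all.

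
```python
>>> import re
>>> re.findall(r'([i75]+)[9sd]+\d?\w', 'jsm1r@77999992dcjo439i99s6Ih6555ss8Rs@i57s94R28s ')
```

This matches one or more of one of [i75] (captured); then one or more of one of [9sd], then optionally a digit, then a word character.
Walking the string: at [6:15] match '77999992d', group 1 = '77'; at [21:27] match 'i99s6I', group 1 = 'i'; at [29:36] match '555ss8R', group 1 = '555'; at [38:45] match 'i57s94R', group 1 = 'i57'.
One capturing group, so `findall` returns just the captured substring from each match — 4 in all.

['77', 'i', '555', 'i57']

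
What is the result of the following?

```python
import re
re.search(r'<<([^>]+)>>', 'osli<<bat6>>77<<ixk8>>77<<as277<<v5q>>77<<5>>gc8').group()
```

'<<bat6>>'

Unlike `match`, `search` isn't anchored — it looks for the pattern anywhere in the string.
The match spans [4:12] → '<<bat6>>'.
Captured: group 1 = 'bat6'.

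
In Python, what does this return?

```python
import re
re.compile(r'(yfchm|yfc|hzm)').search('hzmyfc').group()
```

The match spans [0:3] → 'hzm'.

'hzm'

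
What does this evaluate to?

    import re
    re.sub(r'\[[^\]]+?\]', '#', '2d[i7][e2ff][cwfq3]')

'2d###'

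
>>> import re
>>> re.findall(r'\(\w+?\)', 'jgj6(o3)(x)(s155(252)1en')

['(o3)', '(x)', '(252)']

Scanning left to right: at [4:8] → '(o3)'; at [8:11] → '(x)'; at [16:21] → '(252)'.
No capturing groups, so `findall` returns the 3 full match strings.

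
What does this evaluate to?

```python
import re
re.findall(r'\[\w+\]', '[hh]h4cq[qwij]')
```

Since nothing is captured, `findall` lists the 2 matched substrings directly.

['[hh]', '[qwij]']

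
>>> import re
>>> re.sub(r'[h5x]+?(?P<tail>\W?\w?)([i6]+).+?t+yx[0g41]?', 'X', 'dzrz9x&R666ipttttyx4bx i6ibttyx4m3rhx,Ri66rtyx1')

Pattern: one or more of one of [h5x] (lazy); then optionally a non-word character, then optionally a word character (captured as 'tail'); then one or more of one of [i6] (captured); then one or more of any character (lazy); then one or more of the literal 't', then the literal 'yx', then optionally one of [0g41].
Matches: at [5:20] → 'x&R666ipttttyx4'; at [21:32] → 'x i6ibttyx4'; at [35:47] → 'hx,Ri66rtyx1'.
`sub` substitutes 'X' at each match site.

'dzrz9XbXm3rX'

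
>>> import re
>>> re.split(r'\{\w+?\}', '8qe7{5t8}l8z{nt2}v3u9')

['8qe7', 'l8z', 'v3u9']

Splitting on the pattern gives 3 pieces.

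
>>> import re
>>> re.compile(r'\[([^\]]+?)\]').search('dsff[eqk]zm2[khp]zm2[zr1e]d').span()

(4, 9)

The match spans [4:9] → '[eqk]'.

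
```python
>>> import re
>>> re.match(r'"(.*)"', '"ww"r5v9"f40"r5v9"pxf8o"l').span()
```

(0, 24)

`re.match` won't scan ahead — the pattern has to work from the very first character.
The match spans [0:24] → '"ww"r5v9"f40"r5v9"pxf8o"'.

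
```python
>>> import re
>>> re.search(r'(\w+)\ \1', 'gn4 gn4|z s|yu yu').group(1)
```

A backreference is literal: `\1` must see the identical characters the first group matched.
`search` walks the string left to right and returns the first match it finds.
The match spans [0:7] → 'gn4 gn4'.
Captured: group 1 = 'gn4'.

'gn4'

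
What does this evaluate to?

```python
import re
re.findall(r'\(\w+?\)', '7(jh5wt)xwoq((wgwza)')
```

`findall` yields the raw match text (2 of them) because the pattern has no groups.

['(jh5wt)', '(wgwza)']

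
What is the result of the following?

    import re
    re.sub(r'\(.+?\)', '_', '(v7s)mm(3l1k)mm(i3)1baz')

Lazy quantifiers expand one character at a time until the remainder of the pattern can match.
Matches: at [0:5] → '(v7s)'; at [7:13] → '(3l1k)'; at [15:19] → '(i3)'.
Each match is replaced by '_'.

'_mm_mm_1baz'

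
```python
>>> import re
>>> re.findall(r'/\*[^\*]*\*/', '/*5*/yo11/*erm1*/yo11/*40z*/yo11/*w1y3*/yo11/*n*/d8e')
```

No capturing groups, so `findall` returns the 5 full match strings.

['/*5*/', '/*erm1*/', '/*40z*/', '/*w1y3*/', '/*n*/']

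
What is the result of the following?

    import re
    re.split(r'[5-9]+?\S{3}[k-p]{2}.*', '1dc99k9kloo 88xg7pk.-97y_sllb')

['1dc', '']

This matches one or more of a character in [5-9] (lazy); then exactly 3 of a non-whitespace character, then exactly 2 of a character in [k-p], then zero or more of any character.
Each match becomes a cut point; 2 segments remain.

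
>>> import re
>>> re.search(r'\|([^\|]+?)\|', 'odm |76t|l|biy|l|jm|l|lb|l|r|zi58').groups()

Unlike `match`, `search` isn't anchored — it looks for the pattern anywhere in the string.
The match spans [4:9] → '|76t|'.
Captured: group 1 = '76t'.

('76t',)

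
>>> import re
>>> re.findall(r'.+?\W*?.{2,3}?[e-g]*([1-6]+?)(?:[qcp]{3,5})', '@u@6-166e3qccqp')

This matches one or more of any character (lazy), then zero or more of a non-word character (lazy); then 2 to 3 of any character (lazy), then zero or more of a character in [e-g]; then one or more of a character in [1-6] (lazy) (captured); then 3 to 5 of one of [qcp] (non-capturing group).
Matches: at [0:15] match '@u@6-166e3qccqp', group 1 = '3'.
One capturing group, so `findall` returns just the captured substring from the one match — 1 in all.

['3']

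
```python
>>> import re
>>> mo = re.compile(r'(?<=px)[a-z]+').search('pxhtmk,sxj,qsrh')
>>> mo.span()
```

(2, 6)

The lookaround is zero-width — it requires the adjacent text to match without consuming it, so the asserted text isn't part of the match.
The match spans [2:6] → 'htmk'.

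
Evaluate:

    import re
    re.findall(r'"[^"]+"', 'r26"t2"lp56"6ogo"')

['"t2"', '"6ogo"']

With no groups in the pattern, `findall` gives back each whole match — 2 here.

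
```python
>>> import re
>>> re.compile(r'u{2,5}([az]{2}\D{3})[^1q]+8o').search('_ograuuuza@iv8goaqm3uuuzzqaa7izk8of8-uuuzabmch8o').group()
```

'uuuzzqaa7izk8of8-uuuzabmch8o'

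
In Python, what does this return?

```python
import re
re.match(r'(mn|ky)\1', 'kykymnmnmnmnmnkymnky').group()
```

`match` is anchored at position 0; if the pattern doesn't fit there, it returns None.
The match spans [0:4] → 'kyky'.

'kyky'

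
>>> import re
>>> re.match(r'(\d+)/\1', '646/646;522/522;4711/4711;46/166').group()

After group 1 captures some text, `\1` only succeeds where that same text appears again.
`re.match` won't scan ahead — the pattern has to work from the very first character.
The match spans [0:7] → '646/646'.
Captured: group 1 = '646'.

'646/646'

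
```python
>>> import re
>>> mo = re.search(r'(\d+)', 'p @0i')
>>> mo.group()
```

This matches one or more of a digit (captured).
`search` walks the string left to right and returns the first match it finds.
The match spans [3:4] → '0'.
Captured: group 1 = '0'.

'0'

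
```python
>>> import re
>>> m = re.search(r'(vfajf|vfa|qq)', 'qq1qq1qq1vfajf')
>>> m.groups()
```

('qq',)

The match spans [0:2] → 'qq'.
Captured: group 1 = 'qq'.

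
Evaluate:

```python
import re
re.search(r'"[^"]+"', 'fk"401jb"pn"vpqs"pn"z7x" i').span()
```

(2, 9)

The match spans [2:9] → '"401jb"'.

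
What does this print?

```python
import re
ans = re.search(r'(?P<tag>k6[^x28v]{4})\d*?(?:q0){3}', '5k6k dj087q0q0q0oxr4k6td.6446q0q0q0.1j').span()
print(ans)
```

This matches the literal 'k6', then exactly 4 of any character except [x28v] (captured as 'tag'); then zero or more of a digit (lazy), then the literal 'q0' repeated 3 times.
`re.search` tries every starting position until one works.
The match spans [1:16] → 'k6k dj087q0q0q0'.
Captured: group 1 = 'k6k dj'.

(1, 16)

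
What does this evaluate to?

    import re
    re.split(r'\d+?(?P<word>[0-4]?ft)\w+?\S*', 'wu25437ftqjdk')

Because the pattern has a capturing group, `split` also inserts each captured text between the pieces.

['wu', 'ft', '']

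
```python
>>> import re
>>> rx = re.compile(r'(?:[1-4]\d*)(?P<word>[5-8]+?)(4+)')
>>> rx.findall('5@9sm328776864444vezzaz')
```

[('6', '4444')]

Pattern: a character in [1-4], then zero or more of a digit (non-capturing group); then one or more of a character in [5-8] (lazy) (captured as 'word'); then one or more of a literal '4' (captured).
Scanning left to right: at [5:17] match '328776864444', groups = ('6', '4444').
With 2 capturing groups, `findall` returns a 2-tuple per match.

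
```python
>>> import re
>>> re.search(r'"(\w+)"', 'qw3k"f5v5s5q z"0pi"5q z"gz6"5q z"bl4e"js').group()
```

The match spans [14:19] → '"0pi"'.

'"0pi"'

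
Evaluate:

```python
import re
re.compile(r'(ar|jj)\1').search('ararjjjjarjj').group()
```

'arar'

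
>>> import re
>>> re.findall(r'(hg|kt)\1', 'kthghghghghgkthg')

['hg', 'hg']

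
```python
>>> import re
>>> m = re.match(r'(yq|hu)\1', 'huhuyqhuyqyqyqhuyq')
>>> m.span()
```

(0, 4)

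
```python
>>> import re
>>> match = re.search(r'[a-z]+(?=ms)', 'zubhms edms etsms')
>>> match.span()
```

(0, 4)

The lookaround is zero-width — it requires the adjacent text to match without consuming it, so the asserted text isn't part of the match.
Unlike `match`, `search` isn't anchored — it looks for the pattern anywhere in the string.
The match spans [0:4] → 'zubh'.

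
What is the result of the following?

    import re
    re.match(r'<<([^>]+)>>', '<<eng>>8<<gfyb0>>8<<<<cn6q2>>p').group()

'<<eng>>'

`match` is anchored at position 0; if the pattern doesn't fit there, it returns None.
The match spans [0:7] → '<<eng>>'.
Captured: group 1 = 'eng'.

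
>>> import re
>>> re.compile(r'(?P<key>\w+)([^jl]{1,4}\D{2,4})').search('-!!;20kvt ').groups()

('20k', 'vt ')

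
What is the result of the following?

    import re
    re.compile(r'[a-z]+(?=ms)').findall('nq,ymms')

['ym']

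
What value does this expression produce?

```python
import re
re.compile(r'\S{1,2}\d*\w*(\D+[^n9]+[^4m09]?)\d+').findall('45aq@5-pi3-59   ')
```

['@5-pi3-5']

This matches 1 to 2 of a non-whitespace character, then zero or more of a digit, then zero or more of a word character; then one or more of a non-digit, then one or more of any character except [n9], then optionally any character except [4m09] (captured); then one or more of a digit.
Walking the string: at [0:13] match '45aq@5-pi3-59', group 1 = '@5-pi3-5'.
Because there's exactly one group, `findall` drops the full match and keeps group 1 from the one hit.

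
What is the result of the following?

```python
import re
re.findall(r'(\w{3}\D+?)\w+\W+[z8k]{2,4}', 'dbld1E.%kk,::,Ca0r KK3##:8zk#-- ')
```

This matches exactly 3 of a word character, then one or more of a non-digit (lazy) (captured); then one or more of a word character, then one or more of a non-word character, then 2 to 4 of one of [z8k].
Matches: at [0:10] match 'dbld1E.%kk', group 1 = 'dbld'; at [14:28] match 'Ca0r KK3##:8zk', group 1 = 'Ca0r '.
With a single group, `findall` returns only what that group captured — 2 items.

['dbld', 'Ca0r ']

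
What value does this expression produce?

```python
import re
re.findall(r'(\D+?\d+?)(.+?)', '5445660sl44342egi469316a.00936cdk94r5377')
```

Lazy quantifiers expand one character at a time until the remainder of the pattern can match.
Multiple groups make `findall` return tuples — one 2-tuple for each match.

[('sl4', '4'), ('egi4', '6'), ('a.0', '0'), ('cdk9', '4'), ('r5', '3')]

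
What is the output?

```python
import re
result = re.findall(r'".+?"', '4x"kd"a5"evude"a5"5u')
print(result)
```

['"kd"', '"evude"']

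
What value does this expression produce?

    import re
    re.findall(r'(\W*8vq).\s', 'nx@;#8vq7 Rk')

Because there's exactly one group, `findall` drops the full match and keeps group 1 from the one hit.

['@;#8vq']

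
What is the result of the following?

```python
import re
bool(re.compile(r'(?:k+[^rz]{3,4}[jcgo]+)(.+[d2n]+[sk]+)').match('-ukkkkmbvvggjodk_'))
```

`re.match` only tries the pattern at the start of the string.
Here position 0 doesn't satisfy it, so the call returns None, and `bool(None)` is False.

False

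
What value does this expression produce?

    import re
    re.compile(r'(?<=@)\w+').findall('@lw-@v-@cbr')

Because the assertion is zero-width, the text it checks is not consumed and won't appear in the result.
Matches: at [1:3] → 'lw'; at [5:6] → 'v'; at [8:11] → 'cbr'.
No capturing groups, so `findall` returns the 3 full match strings.

['lw', 'v', 'cbr']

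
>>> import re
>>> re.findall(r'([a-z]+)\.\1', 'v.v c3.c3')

['v']

`\1` is not a pattern — it's the concrete string captured by group 1, re-applied verbatim.
With a single group, `findall` returns only what that group captured — 1 item.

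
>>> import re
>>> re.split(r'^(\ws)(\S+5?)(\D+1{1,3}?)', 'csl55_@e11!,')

['', 'cs', 'l55_@', 'e1', '1!,']

The pattern matches anchored at the start of the string; then a word character, then the literal 's' (captured); then one or more of a non-whitespace character, then optionally a literal '5' (captured); then one or more of a non-digit, then 1 to 3 of the literal '1' (lazy) (captured).
Matches to split on: at [0:9] → 'csl55_@e1'.
Because the pattern has a capturing group, `split` also inserts each captured text between the pieces.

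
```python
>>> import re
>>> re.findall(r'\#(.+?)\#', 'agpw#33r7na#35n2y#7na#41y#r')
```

['33r7na', '7na']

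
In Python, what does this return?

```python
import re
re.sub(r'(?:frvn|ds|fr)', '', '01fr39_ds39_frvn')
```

'0139_39_'

Branches in `(...|...)` are attempted left-to-right; the first branch that allows the whole pattern to succeed is taken.
Matches: at [2:4] → 'fr'; at [7:9] → 'ds'; at [12:16] → 'frvn'.
Every occurrence is swapped for ''.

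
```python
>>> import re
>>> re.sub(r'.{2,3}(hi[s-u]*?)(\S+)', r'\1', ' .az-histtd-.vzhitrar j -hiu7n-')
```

Pattern: 2 to 3 of any character; then the literal 'hi', then zero or more of a character in [s-u] (lazy) (captured); then one or more of a non-whitespace character (captured).
Lazy quantifiers expand one character at a time until the remainder of the pattern can match.
Matches: at [2:21] → 'az-histtd-.vzhitrar'; at [22:31] → 'j -hiu7n-'.
Each match is replaced using the text its own group 1 captured.

' .hi hi'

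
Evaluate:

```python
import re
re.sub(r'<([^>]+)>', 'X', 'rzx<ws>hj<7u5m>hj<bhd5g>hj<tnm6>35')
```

'rzxXhjXhjXhjX35'

Each match is replaced by 'X'.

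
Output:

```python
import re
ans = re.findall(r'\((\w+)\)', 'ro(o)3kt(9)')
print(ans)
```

['o', '9']

Walking the string: at [2:5] match '(o)', group 1 = 'o'; at [8:11] match '(9)', group 1 = '9'.
`findall` collects group 1 from each match (2 total).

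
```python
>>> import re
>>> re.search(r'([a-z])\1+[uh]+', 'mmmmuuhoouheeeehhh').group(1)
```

The match spans [0:7] → 'mmmmuuh'.
Captured: group 1 = 'm'.

'm'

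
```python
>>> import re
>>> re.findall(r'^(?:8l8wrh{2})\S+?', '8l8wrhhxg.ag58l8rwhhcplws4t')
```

Lazy quantifiers expand one character at a time until the remainder of the pattern can match.
No capturing groups, so `findall` returns the 1 full match string.

['8l8wrhhx']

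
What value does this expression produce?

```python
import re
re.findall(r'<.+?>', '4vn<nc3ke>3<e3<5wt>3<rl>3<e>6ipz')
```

Lazy quantifiers expand one character at a time until the remainder of the pattern can match.
Walking the string: at [3:10] → '<nc3ke>'; at [11:19] → '<e3<5wt>'; at [20:24] → '<rl>'; at [25:28] → '<e>'.
Since nothing is captured, `findall` lists the 4 matched substrings directly.

['<nc3ke>', '<e3<5wt>', '<rl>', '<e>']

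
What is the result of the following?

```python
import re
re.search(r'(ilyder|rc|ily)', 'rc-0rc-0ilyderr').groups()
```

Unlike `match`, `search` isn't anchored — it looks for the pattern anywhere in the string.
The match spans [0:2] → 'rc'.
Captured: group 1 = 'rc'.

('rc',)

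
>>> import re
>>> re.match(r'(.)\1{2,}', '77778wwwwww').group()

`match` is anchored at position 0; if the pattern doesn't fit there, it returns None.
The match spans [0:4] → '7777'.

'7777'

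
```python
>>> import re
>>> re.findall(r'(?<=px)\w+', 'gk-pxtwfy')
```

['twfy']

The lookaround is zero-width — it requires the adjacent text to match without consuming it, so the asserted text isn't part of the match.
With no groups in the pattern, `findall` gives back each whole match — 1 here.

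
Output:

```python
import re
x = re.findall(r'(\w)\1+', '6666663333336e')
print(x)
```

['6', '3']

The backreference `\1` re-matches whatever the first group consumed, character for character.
Matches: at [0:6] match '666666', group 1 = '6'; at [6:12] match '333333', group 1 = '3'.
Because there's exactly one group, `findall` drops the full match and keeps group 1 from each hit.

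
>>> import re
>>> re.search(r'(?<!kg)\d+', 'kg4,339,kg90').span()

(4, 7)

A negative assertion filters positions out without eating any characters.
`search` walks the string left to right and returns the first match it finds.
The match spans [4:7] → '339'.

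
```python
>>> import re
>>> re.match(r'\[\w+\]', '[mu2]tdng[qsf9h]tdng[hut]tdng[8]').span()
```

(0, 5)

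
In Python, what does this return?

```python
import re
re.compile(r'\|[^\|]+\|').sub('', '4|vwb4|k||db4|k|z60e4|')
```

'4k|k'

Matches: at [1:7] → '|vwb4|'; at [9:14] → '|db4|'; at [15:22] → '|z60e4|'.
Every occurrence is swapped for ''.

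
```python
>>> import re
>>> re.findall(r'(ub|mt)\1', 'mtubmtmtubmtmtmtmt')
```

['mt', 'mt', 'mt']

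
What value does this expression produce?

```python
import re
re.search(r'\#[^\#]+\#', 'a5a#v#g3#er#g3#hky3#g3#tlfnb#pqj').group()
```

`search` walks the string left to right and returns the first match it finds.
The match spans [3:6] → '#v#'.

'#v#'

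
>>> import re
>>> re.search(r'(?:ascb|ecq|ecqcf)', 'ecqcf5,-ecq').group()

`|` is ordered: at each position the engine commits to the first alternative that works.
`re.search` tries every starting position until one works.
The match spans [0:3] → 'ecq'.

'ecq'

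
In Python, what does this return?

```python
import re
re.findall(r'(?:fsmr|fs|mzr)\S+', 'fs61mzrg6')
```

['fs61mzrg6']

Scanning left to right: at [0:9] → 'fs61mzrg6'.
Since nothing is captured, `findall` lists the 1 matched substring directly.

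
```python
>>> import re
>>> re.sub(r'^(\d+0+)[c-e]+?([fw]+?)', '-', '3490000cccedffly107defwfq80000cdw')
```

'-fly107defwfq80000cdw'

This matches anchored at the start of the string; then one or more of a digit, then one or more of a literal '0' (captured); then one or more of a character in [c-e] (lazy); then one or more of one of [fw] (lazy) (captured).
A `+?`/`*?`/`{m,n}?` starts at its minimum and grows only as far as needed for what follows to match.
Matches: at [0:13] → '3490000cccedf'.
`sub` substitutes '-' at each match site.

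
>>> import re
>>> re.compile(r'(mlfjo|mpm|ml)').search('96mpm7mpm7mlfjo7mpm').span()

Unlike `match`, `search` isn't anchored — it looks for the pattern anywhere in the string.
The match spans [2:5] → 'mpm'.
Captured: group 1 = 'mpm'.

(2, 5)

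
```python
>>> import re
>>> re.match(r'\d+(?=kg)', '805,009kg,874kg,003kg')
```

Because the assertion is zero-width, the text it checks is not consumed and won't appear in the result.
With `match`, the pattern is implicitly anchored at the beginning.
Here the string doesn't start with a match, so the call returns None.

None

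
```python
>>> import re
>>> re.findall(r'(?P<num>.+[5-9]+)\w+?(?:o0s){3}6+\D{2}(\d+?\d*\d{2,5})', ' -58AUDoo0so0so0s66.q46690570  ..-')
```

[(' -58', '46690570')]

The pattern matches one or more of any character, then one or more of a character in [5-9] (captured as 'num'); then one or more of a word character (lazy), then the literal 'o0s' repeated 3 times, then one or more of the literal '6'; then exactly 2 of a non-digit; then one or more of a digit (lazy), then zero or more of a digit, then 2 to 5 of a digit (captured).
Walking the string: at [0:29] match ' -58AUDoo0so0so0s66.q46690570', groups = (' -58', '46690570').
With 2 capturing groups, `findall` returns a 2-tuple per match.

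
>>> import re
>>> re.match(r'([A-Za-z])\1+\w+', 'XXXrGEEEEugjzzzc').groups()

('X',)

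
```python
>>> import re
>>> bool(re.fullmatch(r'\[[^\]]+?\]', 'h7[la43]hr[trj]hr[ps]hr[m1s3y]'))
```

False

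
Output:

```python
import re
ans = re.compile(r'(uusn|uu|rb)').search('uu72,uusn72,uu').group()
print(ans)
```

uu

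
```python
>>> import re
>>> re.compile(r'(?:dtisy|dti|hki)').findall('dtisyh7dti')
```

['dtisy', 'dti']

The regex engine tests alternatives in the order written; an earlier branch that matches wins even if a later one would match more.
Since nothing is captured, `findall` lists the 2 matched substrings directly.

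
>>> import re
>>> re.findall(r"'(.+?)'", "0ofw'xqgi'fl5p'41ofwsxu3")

['xqgi']

With a single group, `findall` returns only what that group captured — 1 item.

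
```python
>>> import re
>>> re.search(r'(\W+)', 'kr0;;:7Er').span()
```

(3, 6)

Pattern: one or more of a non-word character (captured).
`re.search` tries every starting position until one works.
The match spans [3:6] → ';;:'.
Captured: group 1 = ';;:'.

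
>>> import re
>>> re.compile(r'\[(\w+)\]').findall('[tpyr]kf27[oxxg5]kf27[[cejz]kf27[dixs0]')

['tpyr', 'oxxg5', 'cejz', 'dixs0']

Matches: at [0:6] match '[tpyr]', group 1 = 'tpyr'; at [10:17] match '[oxxg5]', group 1 = 'oxxg5'; at [22:28] match '[cejz]', group 1 = 'cejz'; at [32:39] match '[dixs0]', group 1 = 'dixs0'.
One capturing group, so `findall` returns just the captured substring from each match — 4 in all.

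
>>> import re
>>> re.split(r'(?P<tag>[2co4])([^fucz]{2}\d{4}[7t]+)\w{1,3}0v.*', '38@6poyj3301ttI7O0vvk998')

['38@6p', 'o', 'yj3301tt', '']

The pattern matches one of [2co4] (captured as 'tag'); then exactly 2 of any character except [fucz], then exactly 4 of a digit, then one or more of one of [7t] (captured); then 1 to 3 of a word character, then the literal '0v', then zero or more of any character.
Matches to split on: at [5:24] → 'oyj3301ttI7O0vvk998'.
The group in the pattern means `split` returns the separators' captures alongside the pieces.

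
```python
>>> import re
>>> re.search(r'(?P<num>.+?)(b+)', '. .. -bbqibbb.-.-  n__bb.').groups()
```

('. .. -', 'bb')

Pattern: one or more of any character (lazy) (captured as 'num'); then one or more of a literal 'b' (captured).
Lazy quantifiers expand one character at a time until the remainder of the pattern can match.
`search` walks the string left to right and returns the first match it finds.
The match spans [0:8] → '. .. -bb'.
Captured: group 1 = '. .. -', group 2 = 'bb'.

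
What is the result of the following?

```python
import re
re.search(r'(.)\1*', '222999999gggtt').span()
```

(0, 3)

The backreference `\1` re-matches whatever the first group consumed, character for character.
Unlike `match`, `search` isn't anchored — it looks for the pattern anywhere in the string.
The match spans [0:3] → '222'.
Captured: group 1 = '2'.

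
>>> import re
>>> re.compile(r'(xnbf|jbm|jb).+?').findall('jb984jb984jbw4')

['jb', 'jb', 'jb']

Matches: at [0:3] match 'jb9', group 1 = 'jb'; at [5:8] match 'jb9', group 1 = 'jb'; at [10:13] match 'jbw', group 1 = 'jb'.
`findall` collects group 1 from each match (3 total).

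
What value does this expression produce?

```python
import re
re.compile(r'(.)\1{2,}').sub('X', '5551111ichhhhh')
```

The backreference `\1` re-matches whatever the first group consumed, character for character.
Every occurrence is swapped for 'X'.

'XXicX'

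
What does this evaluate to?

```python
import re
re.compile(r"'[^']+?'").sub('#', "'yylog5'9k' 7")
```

"#9k' 7"

Matches: at [0:8] → "'yylog5'".
Every occurrence is swapped for '#'.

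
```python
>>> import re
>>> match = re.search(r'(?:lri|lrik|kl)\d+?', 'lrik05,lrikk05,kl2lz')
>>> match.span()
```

`re.search` scans for the first position where the pattern succeeds.
The match spans [0:5] → 'lrik0'.

(0, 5)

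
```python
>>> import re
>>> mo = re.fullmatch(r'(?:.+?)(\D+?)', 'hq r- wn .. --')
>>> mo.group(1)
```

'q r- wn .. --'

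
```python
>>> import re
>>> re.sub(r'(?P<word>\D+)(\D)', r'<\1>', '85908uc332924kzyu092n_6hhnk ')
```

'85908<u>332924<kzy>092<n>6<hhnk>'

The pattern matches one or more of a non-digit (captured as 'word'); then a non-digit (captured).
Matches: at [5:7] → 'uc'; at [13:17] → 'kzyu'; at [20:22] → 'n_'; at [23:28] → 'hhnk '.
Each match is replaced using the text its own group 1 captured.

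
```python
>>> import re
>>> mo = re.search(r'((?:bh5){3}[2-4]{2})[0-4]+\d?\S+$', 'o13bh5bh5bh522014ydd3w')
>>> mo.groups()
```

('bh5bh5bh522',)

This matches the literal 'bh5' repeated 3 times, then exactly 2 of a character in [2-4] (captured); then one or more of a character in [0-4], then optionally a digit; then one or more of a non-whitespace character; then anchored at the end.
Unlike `match`, `search` isn't anchored — it looks for the pattern anywhere in the string.
The match spans [3:22] → 'bh5bh5bh522014ydd3w'.
Captured: group 1 = 'bh5bh5bh522'.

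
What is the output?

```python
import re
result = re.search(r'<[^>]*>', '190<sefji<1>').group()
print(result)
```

<sefji<1>

`re.search` tries every starting position until one works.
The match spans [3:12] → '<sefji<1>'.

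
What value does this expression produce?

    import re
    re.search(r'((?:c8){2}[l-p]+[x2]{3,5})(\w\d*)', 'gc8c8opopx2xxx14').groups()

The pattern matches the literal 'c8' repeated 2 times, then one or more of a character in [l-p], then 3 to 5 of one of [x2] (captured); then a word character, then zero or more of a digit (captured).
`re.search` scans for the first position where the pattern succeeds.
The match spans [1:16] → 'c8c8opopx2xxx14'.
Captured: group 1 = 'c8c8opopx2xxx', group 2 = '14'.

('c8c8opopx2xxx', '14')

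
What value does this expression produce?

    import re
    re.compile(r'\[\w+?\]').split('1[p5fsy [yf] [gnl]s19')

['1[p5fsy ', ' ', 's19']

Matches to split on: at [8:12] → '[yf]'; at [13:18] → '[gnl]'.
The string is cut at each match, leaving 3 pieces.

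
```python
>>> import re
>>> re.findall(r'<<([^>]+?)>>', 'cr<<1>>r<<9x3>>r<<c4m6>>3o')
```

Because there's exactly one group, `findall` drops the full match and keeps group 1 from each hit.

['1', '9x3', 'c4m6']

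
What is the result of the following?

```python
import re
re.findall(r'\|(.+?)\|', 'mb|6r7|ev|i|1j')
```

['6r7', 'i']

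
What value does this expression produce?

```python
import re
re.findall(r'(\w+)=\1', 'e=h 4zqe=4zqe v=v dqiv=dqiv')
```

After group 1 captures some text, `\1` only succeeds where that same text appears again.
One capturing group, so `findall` returns just the captured substring from each match — 3 in all.

['4zqe', 'v', 'dqiv']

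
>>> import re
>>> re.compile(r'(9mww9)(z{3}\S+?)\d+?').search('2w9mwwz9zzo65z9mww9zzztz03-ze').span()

(14, 25)

This matches the literal '9mw', then the literal 'w9' (captured); then exactly 3 of the literal 'z', then one or more of a non-whitespace character (lazy) (captured); then one or more of a digit (lazy).
Lazy quantifiers expand one character at a time until the remainder of the pattern can match.
`search` walks the string left to right and returns the first match it finds.
The match spans [14:25] → '9mww9zzztz0'.
Captured: group 1 = '9mww9', group 2 = 'zzztz'.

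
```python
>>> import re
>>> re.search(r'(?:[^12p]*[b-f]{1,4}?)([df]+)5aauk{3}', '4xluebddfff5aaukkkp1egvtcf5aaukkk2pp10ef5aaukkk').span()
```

The pattern matches zero or more of any character except [12p], then 1 to 4 of a character in [b-f] (lazy) (non-capturing group); then one or more of one of [df] (captured); then the literal '5', then the literal 'aau', then exactly 3 of the literal 'k'.
`search` walks the string left to right and returns the first match it finds.
The match spans [0:18] → '4xluebddfff5aaukkk'.
Captured: group 1 = 'f'.

(0, 18)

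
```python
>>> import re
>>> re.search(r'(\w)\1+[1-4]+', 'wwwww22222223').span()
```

(0, 13)

After group 1 captures some text, `\1` only succeeds where that same text appears again.
Unlike `match`, `search` isn't anchored — it looks for the pattern anywhere in the string.
The match spans [0:13] → 'wwwww22222223'.
Captured: group 1 = 'w'.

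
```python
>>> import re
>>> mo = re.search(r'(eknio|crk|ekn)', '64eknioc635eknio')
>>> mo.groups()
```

('eknio',)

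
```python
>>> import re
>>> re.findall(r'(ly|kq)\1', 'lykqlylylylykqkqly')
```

A backreference is literal: `\1` must see the identical characters the first group matched.
Because there's exactly one group, `findall` drops the full match and keeps group 1 from each hit.

['ly', 'ly', 'kq']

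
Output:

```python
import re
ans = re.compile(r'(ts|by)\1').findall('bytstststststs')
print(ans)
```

After group 1 captures some text, `\1` only succeeds where that same text appears again.
One capturing group, so `findall` returns just the captured substring from each match — 3 in all.

['ts', 'ts', 'ts']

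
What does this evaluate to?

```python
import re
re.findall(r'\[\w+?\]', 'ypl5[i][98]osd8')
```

['[i]', '[98]']

Walking the string: at [4:7] → '[i]'; at [7:11] → '[98]'.
Since nothing is captured, `findall` lists the 2 matched substrings directly.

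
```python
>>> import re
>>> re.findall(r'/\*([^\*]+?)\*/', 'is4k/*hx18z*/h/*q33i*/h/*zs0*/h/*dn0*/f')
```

One capturing group, so `findall` returns just the captured substring from each match — 4 in all.

['hx18z', 'q33i', 'zs0', 'dn0']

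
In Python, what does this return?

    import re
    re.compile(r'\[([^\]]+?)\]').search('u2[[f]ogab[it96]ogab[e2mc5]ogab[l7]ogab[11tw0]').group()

'[[f]'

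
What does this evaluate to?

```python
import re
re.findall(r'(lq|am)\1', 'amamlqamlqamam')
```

['am', 'am']

`\1` has to match the exact text group 1 already captured.
Walking the string: at [0:4] match 'amam', group 1 = 'am'; at [10:14] match 'amam', group 1 = 'am'.
`findall` collects group 1 from each match (2 total).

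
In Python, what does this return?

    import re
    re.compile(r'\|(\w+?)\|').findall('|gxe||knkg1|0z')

One capturing group, so `findall` returns just the captured substring from each match — 2 in all.

['gxe', 'knkg1']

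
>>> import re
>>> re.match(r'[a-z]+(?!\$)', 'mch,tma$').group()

'mch'

The negative lookahead/lookbehind blocks any match where the forbidden context is present.
`match` is anchored at position 0; if the pattern doesn't fit there, it returns None.
The match spans [0:3] → 'mch'.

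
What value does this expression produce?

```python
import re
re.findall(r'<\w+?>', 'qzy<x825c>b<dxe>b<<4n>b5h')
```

Walking the string: at [3:10] → '<x825c>'; at [11:16] → '<dxe>'; at [18:22] → '<4n>'.
`findall` yields the raw match text (3 of them) because the pattern has no groups.

['<x825c>', '<dxe>', '<4n>']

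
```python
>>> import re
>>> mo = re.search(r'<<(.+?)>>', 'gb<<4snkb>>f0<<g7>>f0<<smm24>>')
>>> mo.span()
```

`re.search` scans for the first position where the pattern succeeds.
The match spans [2:11] → '<<4snkb>>'.
Captured: group 1 = '4snkb'.

(2, 11)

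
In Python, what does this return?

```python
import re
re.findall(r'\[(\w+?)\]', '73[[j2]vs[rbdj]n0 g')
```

['j2', 'rbdj']

Walking the string: at [3:7] match '[j2]', group 1 = 'j2'; at [9:15] match '[rbdj]', group 1 = 'rbdj'.
`findall` collects group 1 from each match (2 total).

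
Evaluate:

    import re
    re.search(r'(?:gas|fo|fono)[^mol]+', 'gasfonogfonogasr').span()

(0, 4)

The match spans [0:4] → 'gasf'.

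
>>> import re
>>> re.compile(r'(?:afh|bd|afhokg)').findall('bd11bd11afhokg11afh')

Branches in `(...|...)` are attempted left-to-right; the first branch that allows the whole pattern to succeed is taken.
Scanning left to right: at [0:2] → 'bd'; at [4:6] → 'bd'; at [8:11] → 'afh'; at [16:19] → 'afh'.
No capturing groups, so `findall` returns the 4 full match strings.

['bd', 'bd', 'afh', 'afh']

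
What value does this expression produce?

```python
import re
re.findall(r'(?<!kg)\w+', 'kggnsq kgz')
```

['kggnsq', 'kgz']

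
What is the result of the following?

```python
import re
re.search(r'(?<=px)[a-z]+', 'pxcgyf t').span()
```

(2, 6)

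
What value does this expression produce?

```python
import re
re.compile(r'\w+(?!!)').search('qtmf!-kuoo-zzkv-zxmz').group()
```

`(?!…)`/`(?<!…)` only lets a position through if the neighbouring text does NOT match; no characters are consumed.
The match spans [0:3] → 'qtm'.

'qtm'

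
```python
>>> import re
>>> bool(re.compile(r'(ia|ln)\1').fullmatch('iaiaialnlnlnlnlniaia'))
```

False

`re.fullmatch` is like wrapping the pattern in `^…$` (in single-line mode).
Here there's no way to consume every character, so the call returns None, and `bool(None)` is False.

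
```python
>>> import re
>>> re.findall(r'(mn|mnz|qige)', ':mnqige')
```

['mn', 'qige']

Scanning left to right: at [1:3] match 'mn', group 1 = 'mn'; at [3:7] match 'qige', group 1 = 'qige'.
One capturing group, so `findall` returns just the captured substring from each match — 2 in all.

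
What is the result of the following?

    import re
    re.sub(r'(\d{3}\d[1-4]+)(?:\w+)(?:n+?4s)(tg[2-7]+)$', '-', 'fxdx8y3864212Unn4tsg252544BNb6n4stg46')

'fxdx8y-'

Pattern: exactly 3 of a digit, then a digit, then one or more of a character in [1-4] (captured); then one or more of a word character (non-capturing group); then one or more of a literal 'n' (lazy), then the literal '4s' (non-capturing group); then the literal 'tg', then one or more of a character in [2-7] (captured); then anchored at the end.
Matches: at [6:37] → '3864212Unn4tsg252544BNb6n4stg46'.
`sub` substitutes '-' at each match site.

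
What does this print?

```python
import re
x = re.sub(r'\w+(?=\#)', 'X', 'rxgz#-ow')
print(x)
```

X#-ow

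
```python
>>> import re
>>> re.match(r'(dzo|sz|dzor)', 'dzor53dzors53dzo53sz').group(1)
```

'dzo'

Alternation isn't longest-match — the leftmost alternative that fits at this position is chosen.
`re.match` won't scan ahead — the pattern has to work from the very first character.
The match spans [0:3] → 'dzo'.
Captured: group 1 = 'dzo'.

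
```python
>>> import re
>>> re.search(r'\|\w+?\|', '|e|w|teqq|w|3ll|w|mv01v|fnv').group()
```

'|e|'

The match spans [0:3] → '|e|'.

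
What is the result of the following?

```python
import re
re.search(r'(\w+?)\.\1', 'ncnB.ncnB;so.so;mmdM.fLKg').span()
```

(0, 9)

`\1` has to match the exact text group 1 already captured.
`search` walks the string left to right and returns the first match it finds.
The match spans [0:9] → 'ncnB.ncnB'.
Captured: group 1 = 'ncnB'.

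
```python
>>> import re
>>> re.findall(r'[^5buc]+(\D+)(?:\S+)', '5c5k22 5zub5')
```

[' ']

The pattern matches one or more of any character except [5buc]; then one or more of a non-digit (captured); then one or more of a non-whitespace character (non-capturing group).
Scanning left to right: at [3:12] match 'k22 5zub5', group 1 = ' '.
One capturing group, so `findall` returns just the captured substring from the one match — 1 in all.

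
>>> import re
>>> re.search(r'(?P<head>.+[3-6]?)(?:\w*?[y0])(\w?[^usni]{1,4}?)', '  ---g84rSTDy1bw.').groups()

('  ---g84rSTD', '1b')

Pattern: one or more of any character, then optionally a character in [3-6] (captured as 'head'); then zero or more of a word character (lazy), then one of [y0] (non-capturing group); then optionally a word character, then 1 to 4 of any character except [usni] (lazy) (captured).
`re.search` tries every starting position until one works.
The match spans [0:15] → '  ---g84rSTDy1b'.
Captured: group 1 = '  ---g84rSTD', group 2 = '1b'.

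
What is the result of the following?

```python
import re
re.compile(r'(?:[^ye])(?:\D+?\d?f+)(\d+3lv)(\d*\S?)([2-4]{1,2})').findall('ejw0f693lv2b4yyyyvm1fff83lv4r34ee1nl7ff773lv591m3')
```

[('693lv', '2b', '4'), ('83lv', '4r', '34'), ('773lv', '591m', '3')]

Pattern: any character except [ye] (non-capturing group); then one or more of a non-digit (lazy), then optionally a digit, then one or more of a literal 'f' (non-capturing group); then one or more of a digit, then the literal '3lv' (captured); then zero or more of a digit, then optionally a non-whitespace character (captured); then 1 to 2 of a character in [2-4] (captured).
With 3 capturing groups, `findall` returns a 3-tuple per match.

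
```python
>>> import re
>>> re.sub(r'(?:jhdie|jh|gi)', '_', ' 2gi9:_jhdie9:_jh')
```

Alternation isn't longest-match — the leftmost alternative that fits at this position is chosen.
Matches: at [2:4] → 'gi'; at [7:12] → 'jhdie'; at [15:17] → 'jh'.
Every occurrence is swapped for '_'.

' 2_9:__9:__'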